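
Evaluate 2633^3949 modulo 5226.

4661

3949 in binary is 111101101101, i.e. 3949 = 2048 + 1024 + 512 + 256 + 64 + 32 + 8 + 4 + 1.
2633^1 ≡ 2633 (mod 5226)
2633^2 ≡ 2633^2 = 6932689 ≡ 3013 (mod 5226)
2633^4 ≡ 3013^2 = 9078169 ≡ 607 (mod 5226)
2633^8 ≡ 607^2 = 368449 ≡ 2629 (mod 5226)
2633^16 ≡ 2629^2 = 6911641 ≡ 2869 (mod 5226)
2633^32 ≡ 2869^2 = 8231161 ≡ 211 (mod 5226)
2633^64 ≡ 211^2 = 44521 ≡ 2713 (mod 5226)
2633^128 ≡ 2713^2 = 7360369 ≡ 2161 (mod 5226)
2633^256 ≡ 2161^2 = 4669921 ≡ 3103 (mod 5226)
2633^512 ≡ 3103^2 = 9628609 ≡ 2317 (mod 5226)
2633^1024 ≡ 2317^2 = 5368489 ≡ 1387 (mod 5226)
2633^2048 ≡ 1387^2 = 1923769 ≡ 601 (mod 5226)
2633^3949 = 2633^2048 · 2633^1024 · 2633^512 · 2633^256 · 2633^64 · 2633^32 · 2633^8 · 2633^4 · 2633^1 ≡ 601 · 1387 · 2317 · 3103 · 2713 · 211 · 2629 · 607 · 2633 (mod 5226).
Accumulate the product:
601 · 1387 = 833587 ≡ 2653
2653 · 2317 = 6147001 ≡ 1225
1225 · 3103 = 3801175 ≡ 1873
1873 · 2713 = 5081449 ≡ 1777
1777 · 211 = 374947 ≡ 3901
3901 · 2629 = 10255729 ≡ 2317
2317 · 607 = 1406419 ≡ 625
625 · 2633 = 1645625 ≡ 4661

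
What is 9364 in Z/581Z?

68

9364 = 16*581 + 68, so 9364 ≡ 68 (mod 581).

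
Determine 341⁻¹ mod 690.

690 = 2×341 + 8
341 = 42×8 + 5
8 = 1×5 + 3
5 = 1×3 + 2
3 = 1×2 + 1
2 = 2×1 + 0
gcd(341, 690) = 1, so the inverse exists.
Back-substitute for 1:
1 = 1×3 − 1×2
  = −1×5 + 2×3
  = 2×8 − 3×5
  = −3×341 + 128×8
  = 128×690 − 259×341
So 341⁻¹ ≡ −259 ≡ 431 (mod 690).

431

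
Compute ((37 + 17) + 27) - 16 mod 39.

37 + 17 = 54 ≡ 15 (mod 39)
15 + 27 = 42 ≡ 3 (mod 39)
3 - 16 = -13 ≡ 26 (mod 39)

26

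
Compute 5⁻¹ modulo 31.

25

Apply the Euclidean algorithm and back-substitute:
31 = 6·5 + 1
5 = 5·1 + 0
gcd(5, 31) = 1, so the inverse exists.
Back-substitute for 1:
1 = 1·31 − 6·5
So 5⁻¹ ≡ −6 ≡ 25 (mod 31).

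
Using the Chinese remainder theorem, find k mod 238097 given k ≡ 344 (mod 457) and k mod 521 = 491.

457⁻¹ mod 521: 457·464 ≡ 1 (mod 521), so 457⁻¹ ≡ 464.
k = 344 + 457·((491 − 344)·464 mod 521) = 344 + 457·478 = 218790.

218790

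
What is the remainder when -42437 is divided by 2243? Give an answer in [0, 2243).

180

-42437 = -19·2243 + 180, so -42437 ≡ 180 (mod 2243).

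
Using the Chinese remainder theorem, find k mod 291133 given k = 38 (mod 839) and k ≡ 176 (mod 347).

103235

839⁻¹ mod 347: 839×280 ≡ 1 (mod 347), so 839⁻¹ ≡ 280.
k = 38 + 839×((176 − 38)×280 mod 347) = 38 + 839×123 = 103235.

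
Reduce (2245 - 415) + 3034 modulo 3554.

1310

2245 - 415 = 1830
1830 + 3034 = 4864 ≡ 1310 (mod 3554)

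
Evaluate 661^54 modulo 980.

Using repeated squaring:
661^1 ≡ 661 (mod 980)
661^2 ≡ 661^2 = 436921 ≡ 821 (mod 980)
661^4 ≡ 821^2 = 674041 ≡ 781 (mod 980)
661^8 ≡ 781^2 = 609961 ≡ 401 (mod 980)
661^16 ≡ 401^2 = 160801 ≡ 81 (mod 980)
661^32 ≡ 81^2 = 6561 ≡ 681 (mod 980)
661^54 = 661^32 · 661^16 · 661^4 · 661^2 ≡ 681 · 81 · 781 · 821 (mod 980).
Accumulate the product:
681 · 81 = 55161 ≡ 281
281 · 781 = 219461 ≡ 921
921 · 821 = 756141 ≡ 561

561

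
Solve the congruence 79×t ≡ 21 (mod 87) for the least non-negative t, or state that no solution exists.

30

gcd(79, 87) = 1, so a unique solution mod 87 exists.
79⁻¹ ≡ 76 (mod 87).
t ≡ 76×21 ≡ 30 (mod 87).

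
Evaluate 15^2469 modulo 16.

2469 in binary is 100110100101, i.e. 2469 = 2048 + 256 + 128 + 32 + 4 + 1.
15^1 ≡ 15 (mod 16)
15^2 ≡ 15^2 = 225 ≡ 1 (mod 16)
15^4 ≡ 1^2 = 1 (mod 16)
15^8 ≡ 1^2 = 1 (mod 16)
15^16 ≡ 1^2 = 1 (mod 16)
15^32 ≡ 1^2 = 1 (mod 16)
15^64 ≡ 1^2 = 1 (mod 16)
15^128 ≡ 1^2 = 1 (mod 16)
15^256 ≡ 1^2 = 1 (mod 16)
15^512 ≡ 1^2 = 1 (mod 16)
15^1024 ≡ 1^2 = 1 (mod 16)
15^2048 ≡ 1^2 = 1 (mod 16)
15^2469 = 15^2048 × 15^256 × 15^128 × 15^32 × 15^4 × 15^1 ≡ 1 × 1 × 1 × 1 × 1 × 15 (mod 16).
Accumulate the product:
1 × 1 = 1
1 × 1 = 1
1 × 1 = 1
1 × 1 = 1
1 × 15 = 15

15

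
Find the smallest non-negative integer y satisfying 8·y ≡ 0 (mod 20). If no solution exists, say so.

0

gcd(8, 20) = 4, and 4 | 0, so solutions exist.
Divide through by 4: 2·y ≡ 0 (mod 5).
2⁻¹ ≡ 3 (mod 5).
y ≡ 3·0 ≡ 0 (mod 5).
The smallest non-negative solution is y = 0.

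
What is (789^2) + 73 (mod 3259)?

125

(789)^2 ≡ 52 (mod 3259)
52 + 73 = 125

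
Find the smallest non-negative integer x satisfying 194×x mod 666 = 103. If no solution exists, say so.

gcd(194, 666) = 2, and 2 does not divide 103.
So the congruence has no solution.

no solution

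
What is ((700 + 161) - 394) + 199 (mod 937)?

700 + 161 = 861
861 - 394 = 467
467 + 199 = 666

666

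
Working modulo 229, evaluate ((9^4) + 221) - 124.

17

(9)^4 ≡ 149 (mod 229)
149 + 221 = 370 ≡ 141 (mod 229)
141 - 124 = 17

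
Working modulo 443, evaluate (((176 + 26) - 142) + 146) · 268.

176 + 26 = 202
202 - 142 = 60
60 + 146 = 206
206 · 268 = 55208 ≡ 276 (mod 443)

276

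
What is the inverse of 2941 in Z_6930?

2731

By the extended Euclidean algorithm:
6930 = 2×2941 + 1048
2941 = 2×1048 + 845
1048 = 1×845 + 203
845 = 4×203 + 33
203 = 6×33 + 5
33 = 6×5 + 3
5 = 1×3 + 2
3 = 1×2 + 1
2 = 2×1 + 0
gcd(2941, 6930) = 1, so the inverse exists.
Bézout: 1 = −1159×6930 + 2731×2941.
So 2941⁻¹ ≡ 2731 (mod 6930).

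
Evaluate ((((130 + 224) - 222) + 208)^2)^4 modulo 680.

0

130 + 224 = 354
354 - 222 = 132
132 + 208 = 340
(340)^2 ≡ 0 (mod 680)
(0)^4 ≡ 0 (mod 680)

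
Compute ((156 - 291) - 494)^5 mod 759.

156 - 291 = -135 ≡ 624 (mod 759)
624 - 494 = 130
(130)^5 ≡ 628 (mod 759)

628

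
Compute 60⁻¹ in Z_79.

54

By the extended Euclidean algorithm:
79 = 1·60 + 19
60 = 3·19 + 3
19 = 6·3 + 1
3 = 3·1 + 0
gcd(60, 79) = 1, so the inverse exists.
Back-substitute for 1:
1 = 1·19 − 6·3
  = −6·60 + 19·19
  = 19·79 − 25·60
So 60⁻¹ ≡ −25 ≡ 54 (mod 79).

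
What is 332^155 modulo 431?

423

155 in binary is 10011011, i.e. 155 = 128 + 16 + 8 + 2 + 1.
332^1 ≡ 332 (mod 431)
332^2 ≡ 332^2 = 110224 ≡ 319 (mod 431)
332^4 ≡ 319^2 = 101761 ≡ 45 (mod 431)
332^8 ≡ 45^2 = 2025 ≡ 301 (mod 431)
332^16 ≡ 301^2 = 90601 ≡ 91 (mod 431)
332^32 ≡ 91^2 = 8281 ≡ 92 (mod 431)
332^64 ≡ 92^2 = 8464 ≡ 275 (mod 431)
332^128 ≡ 275^2 = 75625 ≡ 200 (mod 431)
332^155 = 332^128 × 332^16 × 332^8 × 332^2 × 332^1 ≡ 200 × 91 × 301 × 319 × 332 (mod 431).
Accumulate the product:
200 × 91 = 18200 ≡ 98
98 × 301 = 29498 ≡ 190
190 × 319 = 60610 ≡ 270
270 × 332 = 89640 ≡ 423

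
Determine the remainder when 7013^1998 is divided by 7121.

320

By square-and-multiply:
7013^1 ≡ 7013 (mod 7121)
7013^2 ≡ 7013^2 = 49182169 ≡ 4543 (mod 7121)
7013^4 ≡ 4543^2 = 20638849 ≡ 2191 (mod 7121)
7013^8 ≡ 2191^2 = 4800481 ≡ 927 (mod 7121)
7013^16 ≡ 927^2 = 859329 ≡ 4809 (mod 7121)
7013^32 ≡ 4809^2 = 23126481 ≡ 4594 (mod 7121)
7013^64 ≡ 4594^2 = 21104836 ≡ 5313 (mod 7121)
7013^128 ≡ 5313^2 = 28227969 ≡ 325 (mod 7121)
7013^256 ≡ 325^2 = 105625 ≡ 5931 (mod 7121)
7013^512 ≡ 5931^2 = 35176761 ≡ 6142 (mod 7121)
7013^1024 ≡ 6142^2 = 37724164 ≡ 4227 (mod 7121)
7013^1998 = 7013^1024 · 7013^512 · 7013^256 · 7013^128 · 7013^64 · 7013^8 · 7013^4 · 7013^2 ≡ 4227 · 6142 · 5931 · 325 · 5313 · 927 · 2191 · 4543 (mod 7121).
Accumulate the product:
4227 · 6142 = 25962234 ≡ 6189
6189 · 5931 = 36706959 ≡ 5325
5325 · 325 = 1730625 ≡ 222
222 · 5313 = 1179486 ≡ 4521
4521 · 927 = 4190967 ≡ 3819
3819 · 2191 = 8367429 ≡ 254
254 · 4543 = 1153922 ≡ 320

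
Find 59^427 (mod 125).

Using repeated squaring:
427 in binary is 110101011, i.e. 427 = 256 + 128 + 32 + 8 + 2 + 1.
59^1 ≡ 59 (mod 125)
59^2 ≡ 59^2 = 3481 ≡ 106 (mod 125)
59^4 ≡ 106^2 = 11236 ≡ 111 (mod 125)
59^8 ≡ 111^2 = 12321 ≡ 71 (mod 125)
59^16 ≡ 71^2 = 5041 ≡ 41 (mod 125)
59^32 ≡ 41^2 = 1681 ≡ 56 (mod 125)
59^64 ≡ 56^2 = 3136 ≡ 11 (mod 125)
59^128 ≡ 11^2 = 121 (mod 125)
59^256 ≡ 121^2 = 14641 ≡ 16 (mod 125)
59^427 = 59^256 · 59^128 · 59^32 · 59^8 · 59^2 · 59^1 ≡ 16 · 121 · 56 · 71 · 106 · 59 (mod 125).
Accumulate the product:
16 · 121 = 1936 ≡ 61
61 · 56 = 3416 ≡ 41
41 · 71 = 2911 ≡ 36
36 · 106 = 3816 ≡ 66
66 · 59 = 3894 ≡ 19

19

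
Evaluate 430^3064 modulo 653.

430^1 ≡ 430 (mod 653)
430^2 ≡ 430^2 = 184900 ≡ 101 (mod 653)
430^4 ≡ 101^2 = 10201 ≡ 406 (mod 653)
430^8 ≡ 406^2 = 164836 ≡ 280 (mod 653)
430^16 ≡ 280^2 = 78400 ≡ 40 (mod 653)
430^32 ≡ 40^2 = 1600 ≡ 294 (mod 653)
430^64 ≡ 294^2 = 86436 ≡ 240 (mod 653)
430^128 ≡ 240^2 = 57600 ≡ 136 (mod 653)
430^256 ≡ 136^2 = 18496 ≡ 212 (mod 653)
430^512 ≡ 212^2 = 44944 ≡ 540 (mod 653)
430^1024 ≡ 540^2 = 291600 ≡ 362 (mod 653)
430^2048 ≡ 362^2 = 131044 ≡ 444 (mod 653)
430^3064 = 430^2048 × 430^512 × 430^256 × 430^128 × 430^64 × 430^32 × 430^16 × 430^8 ≡ 444 × 540 × 212 × 136 × 240 × 294 × 40 × 280 (mod 653).
Accumulate the product:
444 × 540 = 239760 ≡ 109
109 × 212 = 23108 ≡ 253
253 × 136 = 34408 ≡ 452
452 × 240 = 108480 ≡ 82
82 × 294 = 24108 ≡ 600
600 × 40 = 24000 ≡ 492
492 × 280 = 137760 ≡ 630

630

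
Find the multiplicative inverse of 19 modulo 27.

27 = 1×19 + 8
19 = 2×8 + 3
8 = 2×3 + 2
3 = 1×2 + 1
2 = 2×1 + 0
gcd(19, 27) = 1, so the inverse exists.
Back-substitute for 1:
1 = 1×3 − 1×2
  = −1×8 + 3×3
  = 3×19 − 7×8
  = −7×27 + 10×19
So 19⁻¹ ≡ 10 (mod 27).

10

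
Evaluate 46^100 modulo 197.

51

100 in binary is 1100100, i.e. 100 = 64 + 32 + 4.
46^1 ≡ 46 (mod 197)
46^2 ≡ 46^2 = 2116 ≡ 146 (mod 197)
46^4 ≡ 146^2 = 21316 ≡ 40 (mod 197)
46^8 ≡ 40^2 = 1600 ≡ 24 (mod 197)
46^16 ≡ 24^2 = 576 ≡ 182 (mod 197)
46^32 ≡ 182^2 = 33124 ≡ 28 (mod 197)
46^64 ≡ 28^2 = 784 ≡ 193 (mod 197)
46^100 = 46^64 · 46^32 · 46^4 ≡ 193 · 28 · 40 (mod 197).
Accumulate the product:
193 · 28 = 5404 ≡ 85
85 · 40 = 3400 ≡ 51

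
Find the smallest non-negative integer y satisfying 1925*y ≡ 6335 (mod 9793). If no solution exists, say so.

919

gcd(1925, 9793) = 7, and 7 | 6335, so solutions exist.
Divide through by 7: 275*y mod 1399 = 905.
275⁻¹ ≡ 641 (mod 1399).
y ≡ 641*905 ≡ 919 (mod 1399).
The smallest non-negative solution is y = 919.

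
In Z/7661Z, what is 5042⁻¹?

4964

7661 = 1·5042 + 2619
5042 = 1·2619 + 2423
2619 = 1·2423 + 196
2423 = 12·196 + 71
196 = 2·71 + 54
71 = 1·54 + 17
54 = 3·17 + 3
17 = 5·3 + 2
3 = 1·2 + 1
2 = 2·1 + 0
gcd(5042, 7661) = 1, so the inverse exists.
Bézout: 1 = 1775·7661 − 2697·5042.
So 5042⁻¹ ≡ −2697 ≡ 4964 (mod 7661).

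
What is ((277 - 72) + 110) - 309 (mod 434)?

6

277 - 72 = 205
205 + 110 = 315
315 - 309 = 6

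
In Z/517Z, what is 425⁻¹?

517 = 1*425 + 92
425 = 4*92 + 57
92 = 1*57 + 35
57 = 1*35 + 22
35 = 1*22 + 13
22 = 1*13 + 9
13 = 1*9 + 4
9 = 2*4 + 1
4 = 4*1 + 0
gcd(425, 517) = 1, so the inverse exists.
Bézout: 1 = −97*517 + 118*425.
So 425⁻¹ ≡ 118 (mod 517).

118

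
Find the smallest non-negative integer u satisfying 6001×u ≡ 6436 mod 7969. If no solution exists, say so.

6427

gcd(6001, 7969) = 1, so a unique solution mod 7969 exists.
6001⁻¹ ≡ 3697 (mod 7969).
u ≡ 3697×6436 ≡ 6427 (mod 7969).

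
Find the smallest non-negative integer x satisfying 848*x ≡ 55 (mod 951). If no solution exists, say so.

gcd(848, 951) = 1, so a unique solution mod 951 exists.
848⁻¹ ≡ 674 (mod 951).
x ≡ 674*55 ≡ 932 (mod 951).

932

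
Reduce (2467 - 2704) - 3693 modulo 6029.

2467 - 2704 = -237 ≡ 5792 (mod 6029)
5792 - 3693 = 2099

2099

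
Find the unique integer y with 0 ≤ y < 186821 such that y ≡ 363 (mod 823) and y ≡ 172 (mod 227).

823⁻¹ mod 227: 823×8 ≡ 1 (mod 227), so 823⁻¹ ≡ 8.
y = 363 + 823×((172 − 363)×8 mod 227) = 363 + 823×61 = 50566.
Check: 50566 mod 823 = 363, 50566 mod 227 = 172. ✓

50566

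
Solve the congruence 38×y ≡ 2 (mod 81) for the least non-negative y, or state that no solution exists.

64

gcd(38, 81) = 1, so a unique solution mod 81 exists.
38⁻¹ ≡ 32 (mod 81).
y ≡ 32×2 ≡ 64 (mod 81).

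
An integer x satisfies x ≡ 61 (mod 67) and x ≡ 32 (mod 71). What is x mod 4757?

67⁻¹ mod 71: 67×53 ≡ 1 (mod 71), so 67⁻¹ ≡ 53.
x = 61 + 67×((32 − 61)×53 mod 71) = 61 + 67×25 = 1736.
Check: 1736 mod 67 = 61, 1736 mod 71 = 32. ✓

1736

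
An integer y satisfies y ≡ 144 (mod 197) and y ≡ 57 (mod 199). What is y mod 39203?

28315

197⁻¹ mod 199: 197·99 ≡ 1 (mod 199), so 197⁻¹ ≡ 99.
y = 144 + 197·((57 − 144)·99 mod 199) = 144 + 197·143 = 28315.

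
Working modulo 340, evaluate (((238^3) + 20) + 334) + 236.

182

(238)^3 ≡ 272 (mod 340)
272 + 20 = 292
292 + 334 = 626 ≡ 286 (mod 340)
286 + 236 = 522 ≡ 182 (mod 340)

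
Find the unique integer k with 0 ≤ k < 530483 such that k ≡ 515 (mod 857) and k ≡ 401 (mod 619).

857⁻¹ mod 619: 857×606 ≡ 1 (mod 619), so 857⁻¹ ≡ 606.
k = 515 + 857×((401 − 515)×606 mod 619) = 515 + 857×244 = 209623.

209623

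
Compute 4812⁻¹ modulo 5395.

Run the extended Euclidean algorithm:
5395 = 1·4812 + 583
4812 = 8·583 + 148
583 = 3·148 + 139
148 = 1·139 + 9
139 = 15·9 + 4
9 = 2·4 + 1
4 = 4·1 + 0
gcd(4812, 5395) = 1, so the inverse exists.
Bézout: 1 = −1073·5395 + 1203·4812.
So 4812⁻¹ ≡ 1203 (mod 5395).

1203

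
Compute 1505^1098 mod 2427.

913

1098 in binary is 10001001010, i.e. 1098 = 1024 + 64 + 8 + 2.
1505^1 ≡ 1505 (mod 2427)
1505^2 ≡ 1505^2 = 2265025 ≡ 634 (mod 2427)
1505^4 ≡ 634^2 = 401956 ≡ 1501 (mod 2427)
1505^8 ≡ 1501^2 = 2253001 ≡ 745 (mod 2427)
1505^16 ≡ 745^2 = 555025 ≡ 1669 (mod 2427)
1505^32 ≡ 1669^2 = 2785561 ≡ 1792 (mod 2427)
1505^64 ≡ 1792^2 = 3211264 ≡ 343 (mod 2427)
1505^128 ≡ 343^2 = 117649 ≡ 1153 (mod 2427)
1505^256 ≡ 1153^2 = 1329409 ≡ 1840 (mod 2427)
1505^512 ≡ 1840^2 = 3385600 ≡ 2362 (mod 2427)
1505^1024 ≡ 2362^2 = 5579044 ≡ 1798 (mod 2427)
1505^1098 = 1505^1024 · 1505^64 · 1505^8 · 1505^2 ≡ 1798 · 343 · 745 · 634 (mod 2427).
Accumulate the product:
1798 · 343 = 616714 ≡ 256
256 · 745 = 190720 ≡ 1414
1414 · 634 = 896476 ≡ 913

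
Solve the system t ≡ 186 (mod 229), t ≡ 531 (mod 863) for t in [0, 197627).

58352

229⁻¹ mod 863: 229·456 ≡ 1 (mod 863), so 229⁻¹ ≡ 456.
t = 186 + 229·((531 − 186)·456 mod 863) = 186 + 229·254 = 58352.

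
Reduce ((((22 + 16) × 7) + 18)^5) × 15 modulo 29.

27

22 + 16 = 38 ≡ 9 (mod 29)
9 × 7 = 63 ≡ 5 (mod 29)
5 + 18 = 23
(23)^5 ≡ 25 (mod 29)
25 × 15 = 375 ≡ 27 (mod 29)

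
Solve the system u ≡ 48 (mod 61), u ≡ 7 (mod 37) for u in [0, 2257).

414

61⁻¹ mod 37: 61*17 ≡ 1 (mod 37), so 61⁻¹ ≡ 17.
u = 48 + 61*((7 − 48)*17 mod 37) = 48 + 61*6 = 414.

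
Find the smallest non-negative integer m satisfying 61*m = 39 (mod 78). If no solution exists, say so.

39

gcd(61, 78) = 1, so a unique solution mod 78 exists.
61⁻¹ ≡ 55 (mod 78).
m ≡ 55*39 ≡ 39 (mod 78).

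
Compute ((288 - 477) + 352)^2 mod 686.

288 - 477 = -189 ≡ 497 (mod 686)
497 + 352 = 849 ≡ 163 (mod 686)
(163)^2 ≡ 501 (mod 686)

501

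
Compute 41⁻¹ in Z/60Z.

41

Apply the Euclidean algorithm and back-substitute:
60 = 1·41 + 19
41 = 2·19 + 3
19 = 6·3 + 1
3 = 3·1 + 0
gcd(41, 60) = 1, so the inverse exists.
Bézout: 1 = 13·60 − 19·41.
So 41⁻¹ ≡ −19 ≡ 41 (mod 60).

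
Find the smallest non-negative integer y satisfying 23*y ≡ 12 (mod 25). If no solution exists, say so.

gcd(23, 25) = 1, so a unique solution mod 25 exists.
23⁻¹ ≡ 12 (mod 25).
y ≡ 12*12 ≡ 19 (mod 25).

19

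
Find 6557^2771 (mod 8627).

Compute successive squares:
2771 in binary is 101011010011, i.e. 2771 = 2048 + 512 + 128 + 64 + 16 + 2 + 1.
6557^1 ≡ 6557 (mod 8627)
6557^2 ≡ 6557^2 = 42994249 ≡ 5908 (mod 8627)
6557^4 ≡ 5908^2 = 34904464 ≡ 8249 (mod 8627)
6557^8 ≡ 8249^2 = 68046001 ≡ 4852 (mod 8627)
6557^16 ≡ 4852^2 = 23541904 ≡ 7448 (mod 8627)
6557^32 ≡ 7448^2 = 55472704 ≡ 1094 (mod 8627)
6557^64 ≡ 1094^2 = 1196836 ≡ 6310 (mod 8627)
6557^128 ≡ 6310^2 = 39816100 ≡ 2495 (mod 8627)
6557^256 ≡ 2495^2 = 6225025 ≡ 4958 (mod 8627)
6557^512 ≡ 4958^2 = 24581764 ≡ 3441 (mod 8627)
6557^1024 ≡ 3441^2 = 11840481 ≡ 4237 (mod 8627)
6557^2048 ≡ 4237^2 = 17952169 ≡ 8009 (mod 8627)
6557^2771 = 6557^2048 × 6557^512 × 6557^128 × 6557^64 × 6557^16 × 6557^2 × 6557^1 ≡ 8009 × 3441 × 2495 × 6310 × 7448 × 5908 × 6557 (mod 8627).
Accumulate the product:
8009 × 3441 = 27558969 ≡ 4331
4331 × 2495 = 10805845 ≡ 4841
4841 × 6310 = 30546710 ≡ 7130
7130 × 7448 = 53104240 ≡ 5055
5055 × 5908 = 29864940 ≡ 6893
6893 × 6557 = 45197401 ≡ 548

548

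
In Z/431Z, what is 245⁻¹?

95

431 = 1·245 + 186
245 = 1·186 + 59
186 = 3·59 + 9
59 = 6·9 + 5
9 = 1·5 + 4
5 = 1·4 + 1
4 = 4·1 + 0
gcd(245, 431) = 1, so the inverse exists.
Back-substitute for 1:
1 = 1·5 − 1·4
  = −1·9 + 2·5
  = 2·59 − 13·9
  = −13·186 + 41·59
  = 41·245 − 54·186
  = −54·431 + 95·245
So 245⁻¹ ≡ 95 (mod 431).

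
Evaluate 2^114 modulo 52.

By square-and-multiply:
2^1 ≡ 2 (mod 52)
2^2 ≡ 2^2 = 4 (mod 52)
2^4 ≡ 4^2 = 16 (mod 52)
2^8 ≡ 16^2 = 256 ≡ 48 (mod 52)
2^16 ≡ 48^2 = 2304 ≡ 16 (mod 52)
2^32 ≡ 16^2 = 256 ≡ 48 (mod 52)
2^64 ≡ 48^2 = 2304 ≡ 16 (mod 52)
2^114 = 2^64 × 2^32 × 2^16 × 2^2 ≡ 16 × 48 × 16 × 4 (mod 52).
Accumulate the product:
16 × 48 = 768 ≡ 40
40 × 16 = 640 ≡ 16
16 × 4 = 64 ≡ 12

12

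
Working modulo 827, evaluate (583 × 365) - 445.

638

583 × 365 = 212795 ≡ 256 (mod 827)
256 - 445 = -189 ≡ 638 (mod 827)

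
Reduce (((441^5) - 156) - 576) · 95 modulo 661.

(441)^5 ≡ 593 (mod 661)
593 - 156 = 437
437 - 576 = -139 ≡ 522 (mod 661)
522 · 95 = 49590 ≡ 15 (mod 661)

15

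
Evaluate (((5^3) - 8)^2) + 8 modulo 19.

17

(5)^3 ≡ 11 (mod 19)
11 - 8 = 3
(3)^2 ≡ 9 (mod 19)
9 + 8 = 17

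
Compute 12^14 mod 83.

14 in binary is 1110, i.e. 14 = 8 + 4 + 2.
12^1 ≡ 12 (mod 83)
12^2 ≡ 12^2 = 144 ≡ 61 (mod 83)
12^4 ≡ 61^2 = 3721 ≡ 69 (mod 83)
12^8 ≡ 69^2 = 4761 ≡ 30 (mod 83)
12^14 = 12^8 × 12^4 × 12^2 ≡ 30 × 69 × 61 (mod 83).
Accumulate the product:
30 × 69 = 2070 ≡ 78
78 × 61 = 4758 ≡ 27

27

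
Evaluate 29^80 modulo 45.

31

Compute successive squares:
80 in binary is 1010000, i.e. 80 = 64 + 16.
29^1 ≡ 29 (mod 45)
29^2 ≡ 29^2 = 841 ≡ 31 (mod 45)
29^4 ≡ 31^2 = 961 ≡ 16 (mod 45)
29^8 ≡ 16^2 = 256 ≡ 31 (mod 45)
29^16 ≡ 31^2 = 961 ≡ 16 (mod 45)
29^32 ≡ 16^2 = 256 ≡ 31 (mod 45)
29^64 ≡ 31^2 = 961 ≡ 16 (mod 45)
29^80 = 29^64 · 29^16 ≡ 16 · 16 (mod 45).
16 · 16 = 256 ≡ 31 (mod 45).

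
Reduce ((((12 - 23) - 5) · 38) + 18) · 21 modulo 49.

7

12 - 23 = -11 ≡ 38 (mod 49)
38 - 5 = 33
33 · 38 = 1254 ≡ 29 (mod 49)
29 + 18 = 47
47 · 21 = 987 ≡ 7 (mod 49)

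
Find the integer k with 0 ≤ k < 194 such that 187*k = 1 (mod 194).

By the extended Euclidean algorithm:
194 = 1·187 + 7
187 = 26·7 + 5
7 = 1·5 + 2
5 = 2·2 + 1
2 = 2·1 + 0
gcd(187, 194) = 1, so the inverse exists.
Bézout: 1 = −80·194 + 83·187.
So 187⁻¹ ≡ 83 (mod 194).

83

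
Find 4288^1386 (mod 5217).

Using repeated squaring:
4288^1 ≡ 4288 (mod 5217)
4288^2 ≡ 4288^2 = 18386944 ≡ 2236 (mod 5217)
4288^4 ≡ 2236^2 = 4999696 ≡ 1810 (mod 5217)
4288^8 ≡ 1810^2 = 3276100 ≡ 5041 (mod 5217)
4288^16 ≡ 5041^2 = 25411681 ≡ 4891 (mod 5217)
4288^32 ≡ 4891^2 = 23921881 ≡ 1936 (mod 5217)
4288^64 ≡ 1936^2 = 3748096 ≡ 2290 (mod 5217)
4288^128 ≡ 2290^2 = 5244100 ≡ 1015 (mod 5217)
4288^256 ≡ 1015^2 = 1030225 ≡ 2476 (mod 5217)
4288^512 ≡ 2476^2 = 6130576 ≡ 601 (mod 5217)
4288^1024 ≡ 601^2 = 361201 ≡ 1228 (mod 5217)
4288^1386 = 4288^1024 · 4288^256 · 4288^64 · 4288^32 · 4288^8 · 4288^2 ≡ 1228 · 2476 · 2290 · 1936 · 5041 · 2236 (mod 5217).
Accumulate the product:
1228 · 2476 = 3040528 ≡ 4234
4234 · 2290 = 9695860 ≡ 2674
2674 · 1936 = 5176864 ≡ 1600
1600 · 5041 = 8065600 ≡ 118
118 · 2236 = 263848 ≡ 2998

2998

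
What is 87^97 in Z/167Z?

97 in binary is 1100001, i.e. 97 = 64 + 32 + 1.
87^1 ≡ 87 (mod 167)
87^2 ≡ 87^2 = 7569 ≡ 54 (mod 167)
87^4 ≡ 54^2 = 2916 ≡ 77 (mod 167)
87^8 ≡ 77^2 = 5929 ≡ 84 (mod 167)
87^16 ≡ 84^2 = 7056 ≡ 42 (mod 167)
87^32 ≡ 42^2 = 1764 ≡ 94 (mod 167)
87^64 ≡ 94^2 = 8836 ≡ 152 (mod 167)
87^97 = 87^64 * 87^32 * 87^1 ≡ 152 * 94 * 87 (mod 167).
Accumulate the product:
152 * 94 = 14288 ≡ 93
93 * 87 = 8091 ≡ 75

75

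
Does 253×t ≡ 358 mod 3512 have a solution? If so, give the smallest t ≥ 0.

gcd(253, 3512) = 1, so a unique solution mod 3512 exists.
253⁻¹ ≡ 2693 (mod 3512).
t ≡ 2693×358 ≡ 1806 (mod 3512).

1806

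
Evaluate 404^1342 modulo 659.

619

Compute successive squares:
404^1 ≡ 404 (mod 659)
404^2 ≡ 404^2 = 163216 ≡ 443 (mod 659)
404^4 ≡ 443^2 = 196249 ≡ 526 (mod 659)
404^8 ≡ 526^2 = 276676 ≡ 555 (mod 659)
404^16 ≡ 555^2 = 308025 ≡ 272 (mod 659)
404^32 ≡ 272^2 = 73984 ≡ 176 (mod 659)
404^64 ≡ 176^2 = 30976 ≡ 3 (mod 659)
404^128 ≡ 3^2 = 9 (mod 659)
404^256 ≡ 9^2 = 81 (mod 659)
404^512 ≡ 81^2 = 6561 ≡ 630 (mod 659)
404^1024 ≡ 630^2 = 396900 ≡ 182 (mod 659)
404^1342 = 404^1024 × 404^256 × 404^32 × 404^16 × 404^8 × 404^4 × 404^2 ≡ 182 × 81 × 176 × 272 × 555 × 526 × 443 (mod 659).
Accumulate the product:
182 × 81 = 14742 ≡ 244
244 × 176 = 42944 ≡ 109
109 × 272 = 29648 ≡ 652
652 × 555 = 361860 ≡ 69
69 × 526 = 36294 ≡ 49
49 × 443 = 21707 ≡ 619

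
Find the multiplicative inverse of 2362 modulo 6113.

5246

Run the extended Euclidean algorithm:
6113 = 2·2362 + 1389
2362 = 1·1389 + 973
1389 = 1·973 + 416
973 = 2·416 + 141
416 = 2·141 + 134
141 = 1·134 + 7
134 = 19·7 + 1
7 = 7·1 + 0
gcd(2362, 6113) = 1, so the inverse exists.
Bézout: 1 = 335·6113 − 867·2362.
So 2362⁻¹ ≡ −867 ≡ 5246 (mod 6113).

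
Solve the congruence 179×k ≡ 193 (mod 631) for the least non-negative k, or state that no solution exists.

gcd(179, 631) = 1, so a unique solution mod 631 exists.
179⁻¹ ≡ 490 (mod 631).
k ≡ 490×193 ≡ 551 (mod 631).

551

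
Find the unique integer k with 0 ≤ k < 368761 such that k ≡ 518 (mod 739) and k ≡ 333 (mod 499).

53726

739⁻¹ mod 499: 739·210 ≡ 1 (mod 499), so 739⁻¹ ≡ 210.
k = 518 + 739·((333 − 518)·210 mod 499) = 518 + 739·72 = 53726.
Check: 53726 mod 739 = 518, 53726 mod 499 = 333. ✓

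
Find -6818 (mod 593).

-6818 = -12×593 + 298, so -6818 ≡ 298 (mod 593).

298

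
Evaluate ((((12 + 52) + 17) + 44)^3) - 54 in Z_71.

12 + 52 = 64
64 + 17 = 81 ≡ 10 (mod 71)
10 + 44 = 54
(54)^3 ≡ 57 (mod 71)
57 - 54 = 3

3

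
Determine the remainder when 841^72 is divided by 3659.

1896

Using repeated squaring:
72 in binary is 1001000, i.e. 72 = 64 + 8.
841^1 ≡ 841 (mod 3659)
841^2 ≡ 841^2 = 707281 ≡ 1094 (mod 3659)
841^4 ≡ 1094^2 = 1196836 ≡ 343 (mod 3659)
841^8 ≡ 343^2 = 117649 ≡ 561 (mod 3659)
841^16 ≡ 561^2 = 314721 ≡ 47 (mod 3659)
841^32 ≡ 47^2 = 2209 (mod 3659)
841^64 ≡ 2209^2 = 4879681 ≡ 2234 (mod 3659)
841^72 = 841^64 × 841^8 ≡ 2234 × 561 (mod 3659).
2234 × 561 = 1253274 ≡ 1896 (mod 3659).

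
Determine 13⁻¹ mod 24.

13

24 = 1×13 + 11
13 = 1×11 + 2
11 = 5×2 + 1
2 = 2×1 + 0
gcd(13, 24) = 1, so the inverse exists.
Back-substitute for 1:
1 = 1×11 − 5×2
  = −5×13 + 6×11
  = 6×24 − 11×13
So 13⁻¹ ≡ −11 ≡ 13 (mod 24).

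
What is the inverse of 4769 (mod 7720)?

7720 = 1*4769 + 2951
4769 = 1*2951 + 1818
2951 = 1*1818 + 1133
1818 = 1*1133 + 685
1133 = 1*685 + 448
685 = 1*448 + 237
448 = 1*237 + 211
237 = 1*211 + 26
211 = 8*26 + 3
26 = 8*3 + 2
3 = 1*2 + 1
2 = 2*1 + 0
gcd(4769, 7720) = 1, so the inverse exists.
Back-substitute for 1:
1 = 1*3 − 1*2
  = −1*26 + 9*3
  = 9*211 − 73*26
  = −73*237 + 82*211
  = 82*448 − 155*237
  = −155*685 + 237*448
  = 237*1133 − 392*685
  = −392*1818 + 629*1133
  = 629*2951 − 1021*1818
  = −1021*4769 + 1650*2951
  = 1650*7720 − 2671*4769
So 4769⁻¹ ≡ −2671 ≡ 5049 (mod 7720).

5049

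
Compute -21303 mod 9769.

8004

-21303 = -3*9769 + 8004, so -21303 ≡ 8004 (mod 9769).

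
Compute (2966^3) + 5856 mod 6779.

6331

(2966)^3 ≡ 475 (mod 6779)
475 + 5856 = 6331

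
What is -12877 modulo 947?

-12877 = -14·947 + 381, so -12877 ≡ 381 (mod 947).

381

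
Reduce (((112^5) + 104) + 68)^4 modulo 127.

81

(112)^5 ≡ 85 (mod 127)
85 + 104 = 189 ≡ 62 (mod 127)
62 + 68 = 130 ≡ 3 (mod 127)
(3)^4 ≡ 81 (mod 127)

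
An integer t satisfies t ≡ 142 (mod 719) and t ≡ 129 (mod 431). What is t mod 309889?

719⁻¹ mod 431: 719×217 ≡ 1 (mod 431), so 719⁻¹ ≡ 217.
t = 142 + 719×((129 − 142)×217 mod 431) = 142 + 719×196 = 141066.

141066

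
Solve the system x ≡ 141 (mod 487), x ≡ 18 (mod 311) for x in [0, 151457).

487⁻¹ mod 311: 487×129 ≡ 1 (mod 311), so 487⁻¹ ≡ 129.
x = 141 + 487×((18 − 141)×129 mod 311) = 141 + 487×305 = 148676.
Check: 148676 mod 487 = 141, 148676 mod 311 = 18. ✓

148676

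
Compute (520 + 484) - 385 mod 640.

520 + 484 = 1004 ≡ 364 (mod 640)
364 - 385 = -21 ≡ 619 (mod 640)

619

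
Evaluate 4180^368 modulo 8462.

3014

4180^1 ≡ 4180 (mod 8462)
4180^2 ≡ 4180^2 = 17472400 ≡ 6832 (mod 8462)
4180^4 ≡ 6832^2 = 46676224 ≡ 8294 (mod 8462)
4180^8 ≡ 8294^2 = 68790436 ≡ 2838 (mod 8462)
4180^16 ≡ 2838^2 = 8054244 ≡ 6882 (mod 8462)
4180^32 ≡ 6882^2 = 47361924 ≡ 110 (mod 8462)
4180^64 ≡ 110^2 = 12100 ≡ 3638 (mod 8462)
4180^128 ≡ 3638^2 = 13235044 ≡ 476 (mod 8462)
4180^256 ≡ 476^2 = 226576 ≡ 6564 (mod 8462)
4180^368 = 4180^256 × 4180^64 × 4180^32 × 4180^16 ≡ 6564 × 3638 × 110 × 6882 (mod 8462).
Accumulate the product:
6564 × 3638 = 23879832 ≡ 68
68 × 110 = 7480
7480 × 6882 = 51477360 ≡ 3014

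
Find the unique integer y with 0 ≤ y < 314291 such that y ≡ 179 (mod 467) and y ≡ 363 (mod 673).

124868

467⁻¹ mod 673: 467*49 ≡ 1 (mod 673), so 467⁻¹ ≡ 49.
y = 179 + 467*((363 − 179)*49 mod 673) = 179 + 467*267 = 124868.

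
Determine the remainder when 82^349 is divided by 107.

Using repeated squaring:
349 in binary is 101011101, i.e. 349 = 256 + 64 + 16 + 8 + 4 + 1.
82^1 ≡ 82 (mod 107)
82^2 ≡ 82^2 = 6724 ≡ 90 (mod 107)
82^4 ≡ 90^2 = 8100 ≡ 75 (mod 107)
82^8 ≡ 75^2 = 5625 ≡ 61 (mod 107)
82^16 ≡ 61^2 = 3721 ≡ 83 (mod 107)
82^32 ≡ 83^2 = 6889 ≡ 41 (mod 107)
82^64 ≡ 41^2 = 1681 ≡ 76 (mod 107)
82^128 ≡ 76^2 = 5776 ≡ 105 (mod 107)
82^256 ≡ 105^2 = 11025 ≡ 4 (mod 107)
82^349 = 82^256 × 82^64 × 82^16 × 82^8 × 82^4 × 82^1 ≡ 4 × 76 × 83 × 61 × 75 × 82 (mod 107).
Accumulate the product:
4 × 76 = 304 ≡ 90
90 × 83 = 7470 ≡ 87
87 × 61 = 5307 ≡ 64
64 × 75 = 4800 ≡ 92
92 × 82 = 7544 ≡ 54

54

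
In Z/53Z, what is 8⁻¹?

Run the extended Euclidean algorithm:
53 = 6*8 + 5
8 = 1*5 + 3
5 = 1*3 + 2
3 = 1*2 + 1
2 = 2*1 + 0
gcd(8, 53) = 1, so the inverse exists.
Back-substitute for 1:
1 = 1*3 − 1*2
  = −1*5 + 2*3
  = 2*8 − 3*5
  = −3*53 + 20*8
So 8⁻¹ ≡ 20 (mod 53).

20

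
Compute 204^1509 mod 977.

By square-and-multiply:
1509 in binary is 10111100101, i.e. 1509 = 1024 + 256 + 128 + 64 + 32 + 4 + 1.
204^1 ≡ 204 (mod 977)
204^2 ≡ 204^2 = 41616 ≡ 582 (mod 977)
204^4 ≡ 582^2 = 338724 ≡ 682 (mod 977)
204^8 ≡ 682^2 = 465124 ≡ 72 (mod 977)
204^16 ≡ 72^2 = 5184 ≡ 299 (mod 977)
204^32 ≡ 299^2 = 89401 ≡ 494 (mod 977)
204^64 ≡ 494^2 = 244036 ≡ 763 (mod 977)
204^128 ≡ 763^2 = 582169 ≡ 854 (mod 977)
204^256 ≡ 854^2 = 729316 ≡ 474 (mod 977)
204^512 ≡ 474^2 = 224676 ≡ 943 (mod 977)
204^1024 ≡ 943^2 = 889249 ≡ 179 (mod 977)
204^1509 = 204^1024 * 204^256 * 204^128 * 204^64 * 204^32 * 204^4 * 204^1 ≡ 179 * 474 * 854 * 763 * 494 * 682 * 204 (mod 977).
Accumulate the product:
179 * 474 = 84846 ≡ 824
824 * 854 = 703696 ≡ 256
256 * 763 = 195328 ≡ 905
905 * 494 = 447070 ≡ 581
581 * 682 = 396242 ≡ 557
557 * 204 = 113628 ≡ 296

296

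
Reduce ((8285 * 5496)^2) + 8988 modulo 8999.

8285 * 5496 = 45534360 ≡ 8419 (mod 8999)
(8419)^2 ≡ 3437 (mod 8999)
3437 + 8988 = 12425 ≡ 3426 (mod 8999)

3426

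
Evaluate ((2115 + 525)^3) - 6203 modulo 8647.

2115 + 525 = 2640
(2640)^3 ≡ 228 (mod 8647)
228 - 6203 = -5975 ≡ 2672 (mod 8647)

2672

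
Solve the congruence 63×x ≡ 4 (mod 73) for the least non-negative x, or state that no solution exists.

58

gcd(63, 73) = 1, so a unique solution mod 73 exists.
63⁻¹ ≡ 51 (mod 73).
x ≡ 51×4 ≡ 58 (mod 73).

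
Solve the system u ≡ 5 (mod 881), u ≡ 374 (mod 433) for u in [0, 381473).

326856

881⁻¹ mod 433: 881×231 ≡ 1 (mod 433), so 881⁻¹ ≡ 231.
u = 5 + 881×((374 − 5)×231 mod 433) = 5 + 881×371 = 326856.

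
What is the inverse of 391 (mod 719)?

331

719 = 1*391 + 328
391 = 1*328 + 63
328 = 5*63 + 13
63 = 4*13 + 11
13 = 1*11 + 2
11 = 5*2 + 1
2 = 2*1 + 0
gcd(391, 719) = 1, so the inverse exists.
Back-substitute for 1:
1 = 1*11 − 5*2
  = −5*13 + 6*11
  = 6*63 − 29*13
  = −29*328 + 151*63
  = 151*391 − 180*328
  = −180*719 + 331*391
So 391⁻¹ ≡ 331 (mod 719).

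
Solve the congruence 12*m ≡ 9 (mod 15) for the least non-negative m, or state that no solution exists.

gcd(12, 15) = 3, and 3 | 9, so solutions exist.
Divide through by 3: 4*m = 3 (mod 5).
4⁻¹ ≡ 4 (mod 5).
m ≡ 4*3 ≡ 2 (mod 5).
The smallest non-negative solution is m = 2.

2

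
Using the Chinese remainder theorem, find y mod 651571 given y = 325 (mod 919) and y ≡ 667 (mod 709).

318299

919⁻¹ mod 709: 919×341 ≡ 1 (mod 709), so 919⁻¹ ≡ 341.
y = 325 + 919×((667 − 325)×341 mod 709) = 325 + 919×346 = 318299.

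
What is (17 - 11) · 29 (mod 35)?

17 - 11 = 6
6 · 29 = 174 ≡ 34 (mod 35)

34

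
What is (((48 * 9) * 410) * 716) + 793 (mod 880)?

153

48 * 9 = 432
432 * 410 = 177120 ≡ 240 (mod 880)
240 * 716 = 171840 ≡ 240 (mod 880)
240 + 793 = 1033 ≡ 153 (mod 880)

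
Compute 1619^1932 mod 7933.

3371

By square-and-multiply:
1932 in binary is 11110001100, i.e. 1932 = 1024 + 512 + 256 + 128 + 8 + 4.
1619^1 ≡ 1619 (mod 7933)
1619^2 ≡ 1619^2 = 2621161 ≡ 3271 (mod 7933)
1619^4 ≡ 3271^2 = 10699441 ≡ 5757 (mod 7933)
1619^8 ≡ 5757^2 = 33143049 ≡ 6908 (mod 7933)
1619^16 ≡ 6908^2 = 47720464 ≡ 3469 (mod 7933)
1619^32 ≡ 3469^2 = 12033961 ≡ 7533 (mod 7933)
1619^64 ≡ 7533^2 = 56746089 ≡ 1340 (mod 7933)
1619^128 ≡ 1340^2 = 1795600 ≡ 2742 (mod 7933)
1619^256 ≡ 2742^2 = 7518564 ≡ 6013 (mod 7933)
1619^512 ≡ 6013^2 = 36156169 ≡ 5488 (mod 7933)
1619^1024 ≡ 5488^2 = 30118144 ≡ 4476 (mod 7933)
1619^1932 = 1619^1024 * 1619^512 * 1619^256 * 1619^128 * 1619^8 * 1619^4 ≡ 4476 * 5488 * 6013 * 2742 * 6908 * 5757 (mod 7933).
Accumulate the product:
4476 * 5488 = 24564288 ≡ 3720
3720 * 6013 = 22368360 ≡ 5233
5233 * 2742 = 14348886 ≡ 6022
6022 * 6908 = 41599976 ≡ 7257
7257 * 5757 = 41778549 ≡ 3371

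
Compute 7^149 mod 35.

Using repeated squaring:
7^1 ≡ 7 (mod 35)
7^2 ≡ 7^2 = 49 ≡ 14 (mod 35)
7^4 ≡ 14^2 = 196 ≡ 21 (mod 35)
7^8 ≡ 21^2 = 441 ≡ 21 (mod 35)
7^16 ≡ 21^2 = 441 ≡ 21 (mod 35)
7^32 ≡ 21^2 = 441 ≡ 21 (mod 35)
7^64 ≡ 21^2 = 441 ≡ 21 (mod 35)
7^128 ≡ 21^2 = 441 ≡ 21 (mod 35)
7^149 = 7^128 · 7^16 · 7^4 · 7^1 ≡ 21 · 21 · 21 · 7 (mod 35).
Accumulate the product:
21 · 21 = 441 ≡ 21
21 · 21 = 441 ≡ 21
21 · 7 = 147 ≡ 7

7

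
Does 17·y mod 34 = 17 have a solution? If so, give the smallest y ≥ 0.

gcd(17, 34) = 17, and 17 | 17, so solutions exist.
Divide through by 17: 1·y mod 2 = 1.
1⁻¹ ≡ 1 (mod 2).
y ≡ 1·1 ≡ 1 (mod 2).
The smallest non-negative solution is y = 1.

1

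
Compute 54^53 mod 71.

57

54^1 ≡ 54 (mod 71)
54^2 ≡ 54^2 = 2916 ≡ 5 (mod 71)
54^4 ≡ 5^2 = 25 (mod 71)
54^8 ≡ 25^2 = 625 ≡ 57 (mod 71)
54^16 ≡ 57^2 = 3249 ≡ 54 (mod 71)
54^32 ≡ 54^2 = 2916 ≡ 5 (mod 71)
54^53 = 54^32 * 54^16 * 54^4 * 54^1 ≡ 5 * 54 * 25 * 54 (mod 71).
Accumulate the product:
5 * 54 = 270 ≡ 57
57 * 25 = 1425 ≡ 5
5 * 54 = 270 ≡ 57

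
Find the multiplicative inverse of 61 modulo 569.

28

By the extended Euclidean algorithm:
569 = 9*61 + 20
61 = 3*20 + 1
20 = 20*1 + 0
gcd(61, 569) = 1, so the inverse exists.
Back-substitute for 1:
1 = 1*61 − 3*20
  = −3*569 + 28*61
So 61⁻¹ ≡ 28 (mod 569).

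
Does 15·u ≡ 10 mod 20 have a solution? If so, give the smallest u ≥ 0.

gcd(15, 20) = 5, and 5 | 10, so solutions exist.
Divide through by 5: 3·u ≡ 2 (mod 4).
3⁻¹ ≡ 3 (mod 4).
u ≡ 3·2 ≡ 2 (mod 4).
The smallest non-negative solution is u = 2.

2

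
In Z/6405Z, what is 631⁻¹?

5461

Run the extended Euclidean algorithm:
6405 = 10*631 + 95
631 = 6*95 + 61
95 = 1*61 + 34
61 = 1*34 + 27
34 = 1*27 + 7
27 = 3*7 + 6
7 = 1*6 + 1
6 = 6*1 + 0
gcd(631, 6405) = 1, so the inverse exists.
Back-substitute for 1:
1 = 1*7 − 1*6
  = −1*27 + 4*7
  = 4*34 − 5*27
  = −5*61 + 9*34
  = 9*95 − 14*61
  = −14*631 + 93*95
  = 93*6405 − 944*631
So 631⁻¹ ≡ −944 ≡ 5461 (mod 6405).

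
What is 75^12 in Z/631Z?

12 in binary is 1100, i.e. 12 = 8 + 4.
75^1 ≡ 75 (mod 631)
75^2 ≡ 75^2 = 5625 ≡ 577 (mod 631)
75^4 ≡ 577^2 = 332929 ≡ 392 (mod 631)
75^8 ≡ 392^2 = 153664 ≡ 331 (mod 631)
75^12 = 75^8 × 75^4 ≡ 331 × 392 (mod 631).
331 × 392 = 129752 ≡ 397 (mod 631).

397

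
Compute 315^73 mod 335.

Compute successive squares:
73 in binary is 1001001, i.e. 73 = 64 + 8 + 1.
315^1 ≡ 315 (mod 335)
315^2 ≡ 315^2 = 99225 ≡ 65 (mod 335)
315^4 ≡ 65^2 = 4225 ≡ 205 (mod 335)
315^8 ≡ 205^2 = 42025 ≡ 150 (mod 335)
315^16 ≡ 150^2 = 22500 ≡ 55 (mod 335)
315^32 ≡ 55^2 = 3025 ≡ 10 (mod 335)
315^64 ≡ 10^2 = 100 (mod 335)
315^73 = 315^64 × 315^8 × 315^1 ≡ 100 × 150 × 315 (mod 335).
Accumulate the product:
100 × 150 = 15000 ≡ 260
260 × 315 = 81900 ≡ 160

160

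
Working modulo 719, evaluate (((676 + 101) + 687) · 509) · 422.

275

676 + 101 = 777 ≡ 58 (mod 719)
58 + 687 = 745 ≡ 26 (mod 719)
26 · 509 = 13234 ≡ 292 (mod 719)
292 · 422 = 123224 ≡ 275 (mod 719)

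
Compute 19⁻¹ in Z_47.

By the extended Euclidean algorithm:
47 = 2×19 + 9
19 = 2×9 + 1
9 = 9×1 + 0
gcd(19, 47) = 1, so the inverse exists.
Bézout: 1 = −2×47 + 5×19.
So 19⁻¹ ≡ 5 (mod 47).

5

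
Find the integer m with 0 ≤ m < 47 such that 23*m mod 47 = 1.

Run the extended Euclidean algorithm:
47 = 2×23 + 1
23 = 23×1 + 0
gcd(23, 47) = 1, so the inverse exists.
Bézout: 1 = 1×47 − 2×23.
So 23⁻¹ ≡ −2 ≡ 45 (mod 47).

45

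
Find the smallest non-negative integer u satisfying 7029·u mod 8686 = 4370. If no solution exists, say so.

gcd(7029, 8686) = 1, so a unique solution mod 8686 exists.
7029⁻¹ ≡ 3769 (mod 8686).
u ≡ 3769·4370 ≡ 1874 (mod 8686).

1874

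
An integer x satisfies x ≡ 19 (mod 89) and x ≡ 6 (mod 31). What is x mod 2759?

998

89⁻¹ mod 31: 89×23 ≡ 1 (mod 31), so 89⁻¹ ≡ 23.
x = 19 + 89×((6 − 19)×23 mod 31) = 19 + 89×11 = 998.
Check: 998 mod 89 = 19, 998 mod 31 = 6. ✓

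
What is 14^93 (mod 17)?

5

By square-and-multiply:
14^1 ≡ 14 (mod 17)
14^2 ≡ 14^2 = 196 ≡ 9 (mod 17)
14^4 ≡ 9^2 = 81 ≡ 13 (mod 17)
14^8 ≡ 13^2 = 169 ≡ 16 (mod 17)
14^16 ≡ 16^2 = 256 ≡ 1 (mod 17)
14^32 ≡ 1^2 = 1 (mod 17)
14^64 ≡ 1^2 = 1 (mod 17)
14^93 = 14^64 × 14^16 × 14^8 × 14^4 × 14^1 ≡ 1 × 1 × 16 × 13 × 14 (mod 17).
Accumulate the product:
1 × 1 = 1
1 × 16 = 16
16 × 13 = 208 ≡ 4
4 × 14 = 56 ≡ 5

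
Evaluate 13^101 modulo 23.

8

By square-and-multiply:
13^1 ≡ 13 (mod 23)
13^2 ≡ 13^2 = 169 ≡ 8 (mod 23)
13^4 ≡ 8^2 = 64 ≡ 18 (mod 23)
13^8 ≡ 18^2 = 324 ≡ 2 (mod 23)
13^16 ≡ 2^2 = 4 (mod 23)
13^32 ≡ 4^2 = 16 (mod 23)
13^64 ≡ 16^2 = 256 ≡ 3 (mod 23)
13^101 = 13^64 × 13^32 × 13^4 × 13^1 ≡ 3 × 16 × 18 × 13 (mod 23).
Accumulate the product:
3 × 16 = 48 ≡ 2
2 × 18 = 36 ≡ 13
13 × 13 = 169 ≡ 8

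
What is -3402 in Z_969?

474

-3402 = -4*969 + 474, so -3402 ≡ 474 (mod 969).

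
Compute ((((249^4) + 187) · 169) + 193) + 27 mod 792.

(249)^4 ≡ 729 (mod 792)
729 + 187 = 916 ≡ 124 (mod 792)
124 · 169 = 20956 ≡ 364 (mod 792)
364 + 193 = 557
557 + 27 = 584

584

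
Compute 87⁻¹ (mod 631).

602

Apply the Euclidean algorithm and back-substitute:
631 = 7×87 + 22
87 = 3×22 + 21
22 = 1×21 + 1
21 = 21×1 + 0
gcd(87, 631) = 1, so the inverse exists.
Back-substitute for 1:
1 = 1×22 − 1×21
  = −1×87 + 4×22
  = 4×631 − 29×87
So 87⁻¹ ≡ −29 ≡ 602 (mod 631).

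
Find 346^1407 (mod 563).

360

Using repeated squaring:
1407 in binary is 10101111111, i.e. 1407 = 1024 + 256 + 64 + 32 + 16 + 8 + 4 + 2 + 1.
346^1 ≡ 346 (mod 563)
346^2 ≡ 346^2 = 119716 ≡ 360 (mod 563)
346^4 ≡ 360^2 = 129600 ≡ 110 (mod 563)
346^8 ≡ 110^2 = 12100 ≡ 277 (mod 563)
346^16 ≡ 277^2 = 76729 ≡ 161 (mod 563)
346^32 ≡ 161^2 = 25921 ≡ 23 (mod 563)
346^64 ≡ 23^2 = 529 (mod 563)
346^128 ≡ 529^2 = 279841 ≡ 30 (mod 563)
346^256 ≡ 30^2 = 900 ≡ 337 (mod 563)
346^512 ≡ 337^2 = 113569 ≡ 406 (mod 563)
346^1024 ≡ 406^2 = 164836 ≡ 440 (mod 563)
346^1407 = 346^1024 × 346^256 × 346^64 × 346^32 × 346^16 × 346^8 × 346^4 × 346^2 × 346^1 ≡ 440 × 337 × 529 × 23 × 161 × 277 × 110 × 360 × 346 (mod 563).
Accumulate the product:
440 × 337 = 148280 ≡ 211
211 × 529 = 111619 ≡ 145
145 × 23 = 3335 ≡ 520
520 × 161 = 83720 ≡ 396
396 × 277 = 109692 ≡ 470
470 × 110 = 51700 ≡ 467
467 × 360 = 168120 ≡ 346
346 × 346 = 119716 ≡ 360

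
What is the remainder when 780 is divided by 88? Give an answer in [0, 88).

76

780 = 8·88 + 76, so 780 ≡ 76 (mod 88).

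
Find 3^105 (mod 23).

16

105 in binary is 1101001, i.e. 105 = 64 + 32 + 8 + 1.
3^1 ≡ 3 (mod 23)
3^2 ≡ 3^2 = 9 (mod 23)
3^4 ≡ 9^2 = 81 ≡ 12 (mod 23)
3^8 ≡ 12^2 = 144 ≡ 6 (mod 23)
3^16 ≡ 6^2 = 36 ≡ 13 (mod 23)
3^32 ≡ 13^2 = 169 ≡ 8 (mod 23)
3^64 ≡ 8^2 = 64 ≡ 18 (mod 23)
3^105 = 3^64 × 3^32 × 3^8 × 3^1 ≡ 18 × 8 × 6 × 3 (mod 23).
Accumulate the product:
18 × 8 = 144 ≡ 6
6 × 6 = 36 ≡ 13
13 × 3 = 39 ≡ 16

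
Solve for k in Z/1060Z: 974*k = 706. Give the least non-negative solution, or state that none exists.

gcd(974, 1060) = 2, and 2 | 706, so solutions exist.
Divide through by 2: 487*k ≡ 353 (mod 530).
487⁻¹ ≡ 493 (mod 530).
k ≡ 493*353 ≡ 189 (mod 530).
The smallest non-negative solution is k = 189.

189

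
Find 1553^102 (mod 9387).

102 in binary is 1100110, i.e. 102 = 64 + 32 + 4 + 2.
1553^1 ≡ 1553 (mod 9387)
1553^2 ≡ 1553^2 = 2411809 ≡ 8737 (mod 9387)
1553^4 ≡ 8737^2 = 76335169 ≡ 85 (mod 9387)
1553^8 ≡ 85^2 = 7225 (mod 9387)
1553^16 ≡ 7225^2 = 52200625 ≡ 8905 (mod 9387)
1553^32 ≡ 8905^2 = 79299025 ≡ 7036 (mod 9387)
1553^64 ≡ 7036^2 = 49505296 ≡ 7645 (mod 9387)
1553^102 = 1553^64 * 1553^32 * 1553^4 * 1553^2 ≡ 7645 * 7036 * 85 * 8737 (mod 9387).
Accumulate the product:
7645 * 7036 = 53790220 ≡ 2710
2710 * 85 = 230350 ≡ 5062
5062 * 8737 = 44226694 ≡ 4537

4537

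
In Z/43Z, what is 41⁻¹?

Run the extended Euclidean algorithm:
43 = 1·41 + 2
41 = 20·2 + 1
2 = 2·1 + 0
gcd(41, 43) = 1, so the inverse exists.
Back-substitute for 1:
1 = 1·41 − 20·2
  = −20·43 + 21·41
So 41⁻¹ ≡ 21 (mod 43).

21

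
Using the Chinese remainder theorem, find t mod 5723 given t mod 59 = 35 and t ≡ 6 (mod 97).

59⁻¹ mod 97: 59×74 ≡ 1 (mod 97), so 59⁻¹ ≡ 74.
t = 35 + 59×((6 − 35)×74 mod 97) = 35 + 59×85 = 5050.

5050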